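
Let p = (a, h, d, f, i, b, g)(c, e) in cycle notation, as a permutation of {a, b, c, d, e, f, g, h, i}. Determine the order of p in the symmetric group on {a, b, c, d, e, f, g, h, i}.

14

The disjoint cycles have lengths 7, 2.
The order of p is the least common multiple of its cycle lengths: lcm(7, 2) = 14.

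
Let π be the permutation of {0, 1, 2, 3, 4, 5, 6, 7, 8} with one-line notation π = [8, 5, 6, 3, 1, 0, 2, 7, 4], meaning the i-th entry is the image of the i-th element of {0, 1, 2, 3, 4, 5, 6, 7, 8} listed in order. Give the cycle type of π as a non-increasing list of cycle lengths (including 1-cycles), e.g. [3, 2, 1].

[5, 2, 1, 1]

The disjoint cycles are (0 8 4 1 5)(2 6)(3)(7), with lengths 5, 2, 1, 1 in non-increasing order.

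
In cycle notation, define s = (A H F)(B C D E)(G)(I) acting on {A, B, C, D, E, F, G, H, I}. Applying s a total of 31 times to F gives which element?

F lies in the 3-cycle (A H F).
On a 3-cycle, s^3 is the identity, so s^31 = s^1 there (31 ≡ 1 mod 3).
Advancing 1 step from F: F → A.

A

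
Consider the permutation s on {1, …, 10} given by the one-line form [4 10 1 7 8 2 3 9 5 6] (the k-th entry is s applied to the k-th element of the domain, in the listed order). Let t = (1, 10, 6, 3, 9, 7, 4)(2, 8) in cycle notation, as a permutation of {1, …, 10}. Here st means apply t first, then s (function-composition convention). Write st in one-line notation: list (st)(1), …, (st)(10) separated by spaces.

For each element, apply t then s: 1 → 10 → 6; 2 → 8 → 9; 3 → 9 → 5; 4 → 1 → 4; 5 → 5 → 8; 6 → 3 → 1; 7 → 4 → 7; 8 → 2 → 10; 9 → 7 → 3; 10 → 6 → 2.
Collecting the images, st = [6 9 5 4 8 1 7 10 3 2].

6 9 5 4 8 1 7 10 3 2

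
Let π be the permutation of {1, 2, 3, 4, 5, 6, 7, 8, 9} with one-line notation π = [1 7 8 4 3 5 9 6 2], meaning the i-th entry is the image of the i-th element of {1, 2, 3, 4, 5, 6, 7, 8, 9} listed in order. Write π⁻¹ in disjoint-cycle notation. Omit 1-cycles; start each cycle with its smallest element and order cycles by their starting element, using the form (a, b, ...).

(2, 9, 7)(3, 5, 6, 8)

First write π in disjoint cycles: (2, 7, 9)(3, 8, 6, 5).
The inverse reverses every cycle; in canonical form, π⁻¹ = (2, 9, 7)(3, 5, 6, 8).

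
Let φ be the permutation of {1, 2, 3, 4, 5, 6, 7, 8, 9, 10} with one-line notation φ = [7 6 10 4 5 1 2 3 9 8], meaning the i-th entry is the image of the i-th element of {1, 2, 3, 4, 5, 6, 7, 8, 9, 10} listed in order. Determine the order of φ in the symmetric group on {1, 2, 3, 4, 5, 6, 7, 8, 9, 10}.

12

The disjoint-cycle form of φ has cycle lengths 4, 3, 1, 1, 1.
The order is lcm(4, 3) = 12.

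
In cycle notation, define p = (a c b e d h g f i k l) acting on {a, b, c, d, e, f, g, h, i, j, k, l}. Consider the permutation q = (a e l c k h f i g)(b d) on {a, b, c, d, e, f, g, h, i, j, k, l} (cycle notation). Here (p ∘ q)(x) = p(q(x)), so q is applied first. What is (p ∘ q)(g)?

c

q(g) = a, then p(a) = c; composing gives (p ∘ q)(g) = c.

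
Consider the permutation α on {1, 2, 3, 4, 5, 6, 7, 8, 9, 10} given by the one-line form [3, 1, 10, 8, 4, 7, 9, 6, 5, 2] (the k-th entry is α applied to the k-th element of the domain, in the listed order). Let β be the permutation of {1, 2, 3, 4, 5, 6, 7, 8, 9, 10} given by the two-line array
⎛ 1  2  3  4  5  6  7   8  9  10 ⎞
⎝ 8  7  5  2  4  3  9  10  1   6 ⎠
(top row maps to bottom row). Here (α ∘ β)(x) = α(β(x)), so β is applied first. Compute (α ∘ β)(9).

First apply β: β(9) = 1, then α(1) = 3. Thus (α ∘ β)(9) = 3.

3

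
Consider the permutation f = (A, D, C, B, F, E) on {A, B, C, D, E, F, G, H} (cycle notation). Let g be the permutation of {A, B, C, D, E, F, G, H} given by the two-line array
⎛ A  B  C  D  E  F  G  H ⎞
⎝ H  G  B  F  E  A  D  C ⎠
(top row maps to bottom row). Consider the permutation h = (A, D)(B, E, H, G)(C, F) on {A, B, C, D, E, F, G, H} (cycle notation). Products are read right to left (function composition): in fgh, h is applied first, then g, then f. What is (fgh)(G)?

G

Apply the permutations in order: h(G) = B, then g(B) = G, then f(G) = G. So (fgh)(G) = G.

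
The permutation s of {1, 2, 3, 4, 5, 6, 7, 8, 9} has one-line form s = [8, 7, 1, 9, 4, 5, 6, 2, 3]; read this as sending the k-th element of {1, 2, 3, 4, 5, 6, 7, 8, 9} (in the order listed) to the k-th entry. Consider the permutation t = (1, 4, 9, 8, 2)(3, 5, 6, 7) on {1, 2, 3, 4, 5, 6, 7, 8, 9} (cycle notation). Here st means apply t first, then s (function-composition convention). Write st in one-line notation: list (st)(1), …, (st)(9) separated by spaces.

For each element, apply t then s: 1 → 4 → 9; 2 → 1 → 8; 3 → 5 → 4; 4 → 9 → 3; 5 → 6 → 5; 6 → 7 → 6; 7 → 3 → 1; 8 → 2 → 7; 9 → 8 → 2.
Collecting the images, st = [9 8 4 3 5 6 1 7 2].

9 8 4 3 5 6 1 7 2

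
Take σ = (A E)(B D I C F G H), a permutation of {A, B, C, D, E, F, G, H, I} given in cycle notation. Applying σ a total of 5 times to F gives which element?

F lies in the 7-cycle (B D I C F G H).
Advancing 5 steps from F: F → G → H → B → D → I.

I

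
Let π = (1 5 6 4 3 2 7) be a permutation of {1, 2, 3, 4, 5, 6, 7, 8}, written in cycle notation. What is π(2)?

7

In the cycle (1 5 6 4 3 2 7), 2 is followed by 7, so π(2) = 7.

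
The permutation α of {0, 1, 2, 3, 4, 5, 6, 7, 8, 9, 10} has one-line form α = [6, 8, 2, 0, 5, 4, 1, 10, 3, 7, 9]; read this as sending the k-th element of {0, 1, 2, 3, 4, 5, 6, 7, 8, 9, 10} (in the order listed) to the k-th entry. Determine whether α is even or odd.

odd

In disjoint-cycle form the cycle lengths are 5, 3, 2, 1.
A cycle is odd iff its length is even; α has 1 even-length cycle, so sgn(α) = (−1)^1 and α is odd.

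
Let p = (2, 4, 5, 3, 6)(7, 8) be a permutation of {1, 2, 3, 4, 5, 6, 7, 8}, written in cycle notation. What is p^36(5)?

3

5 lies in the 5-cycle (2, 4, 5, 3, 6).
Since the cycle has length 5, p^36 acts on it the same as p^1 (36 mod 5 = 1).
Stepping 1 place around the cycle: 5 → 3.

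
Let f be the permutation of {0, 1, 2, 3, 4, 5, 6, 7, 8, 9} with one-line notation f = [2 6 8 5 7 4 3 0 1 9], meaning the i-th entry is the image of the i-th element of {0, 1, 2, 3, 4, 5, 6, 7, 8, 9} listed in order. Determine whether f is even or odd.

even

In disjoint-cycle form the cycle lengths are 9, 1.
A cycle of length ℓ contributes ℓ−1 transpositions, so f is a product of 8 transpositions — even.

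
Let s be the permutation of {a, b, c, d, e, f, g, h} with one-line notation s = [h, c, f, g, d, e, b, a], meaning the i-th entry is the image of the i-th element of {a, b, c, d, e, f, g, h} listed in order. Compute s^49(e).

Tracing e → d → … returns to e after 6 steps, so e lies in a 6-cycle (b c f e d g).
Since the cycle has length 6, s^49 acts on it the same as s^1 (49 mod 6 = 1).
Advancing 1 step from e: e → d.

d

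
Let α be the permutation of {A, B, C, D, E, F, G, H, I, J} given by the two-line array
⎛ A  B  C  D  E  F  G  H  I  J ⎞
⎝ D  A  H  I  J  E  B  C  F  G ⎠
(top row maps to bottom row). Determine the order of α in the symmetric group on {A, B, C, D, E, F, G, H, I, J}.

Decomposing into disjoint cycles gives cycle lengths 8, 2.
The order is lcm(8, 2) = 8.

8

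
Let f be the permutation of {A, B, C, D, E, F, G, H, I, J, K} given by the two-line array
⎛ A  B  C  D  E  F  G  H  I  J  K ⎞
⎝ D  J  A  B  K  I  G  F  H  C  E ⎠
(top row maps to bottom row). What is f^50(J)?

J

Tracing J → C → … returns to J after 5 steps, so J lies in a 5-cycle (A D B J C).
Since the cycle has length 5, f^50 acts on it the same as f^0 (50 mod 5 = 0).
So f^50(J) = J.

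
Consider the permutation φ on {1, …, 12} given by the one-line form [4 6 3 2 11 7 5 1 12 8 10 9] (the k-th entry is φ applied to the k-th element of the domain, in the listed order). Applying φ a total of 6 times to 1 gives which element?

Tracing 1 → 4 → … returns to 1 after 9 steps, so 1 lies in a 9-cycle (1 4 2 6 7 5 11 10 8).
Advancing 6 steps from 1: 1 → 4 → 2 → 6 → 7 → 5 → 11.

11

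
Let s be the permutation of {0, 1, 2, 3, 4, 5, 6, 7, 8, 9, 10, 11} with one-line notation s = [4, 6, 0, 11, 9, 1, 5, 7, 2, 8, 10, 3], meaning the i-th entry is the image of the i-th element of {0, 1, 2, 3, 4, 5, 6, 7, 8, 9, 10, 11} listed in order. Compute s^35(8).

Tracing 8 → 2 → … returns to 8 after 5 steps, so 8 lies in a 5-cycle (0 4 9 8 2).
On a 5-cycle, s^5 is the identity, so s^35 = s^0 there (35 ≡ 0 mod 5).
So s^35(8) = 8.

8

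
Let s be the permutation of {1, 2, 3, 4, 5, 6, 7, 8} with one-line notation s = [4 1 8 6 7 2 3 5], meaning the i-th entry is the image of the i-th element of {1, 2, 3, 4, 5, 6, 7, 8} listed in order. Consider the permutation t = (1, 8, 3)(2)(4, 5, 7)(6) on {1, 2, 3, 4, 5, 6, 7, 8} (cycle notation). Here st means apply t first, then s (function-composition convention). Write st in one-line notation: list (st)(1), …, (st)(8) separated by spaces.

5 1 4 7 3 2 6 8

(st)(x) = s(t(x)). Computing each image: s(t(1)) = s(8) = 5, s(t(2)) = s(2) = 1, s(t(3)) = s(1) = 4, s(t(4)) = s(5) = 7, s(t(5)) = s(7) = 3, s(t(6)) = s(6) = 2, s(t(7)) = s(4) = 6, s(t(8)) = s(3) = 8.
Hence st = [5 1 4 7 3 2 6 8].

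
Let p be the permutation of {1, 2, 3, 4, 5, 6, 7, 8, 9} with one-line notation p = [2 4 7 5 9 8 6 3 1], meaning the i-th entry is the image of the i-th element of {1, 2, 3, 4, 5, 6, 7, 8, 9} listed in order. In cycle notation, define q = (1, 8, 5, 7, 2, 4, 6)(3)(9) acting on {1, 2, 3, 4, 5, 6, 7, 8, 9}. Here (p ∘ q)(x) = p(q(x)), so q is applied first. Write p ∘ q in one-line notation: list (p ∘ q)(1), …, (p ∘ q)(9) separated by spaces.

Chase each element through q then p: 1 → 8 → 3; 2 → 4 → 5; 3 → 3 → 7; 4 → 6 → 8; 5 → 7 → 6; 6 → 1 → 2; 7 → 2 → 4; 8 → 5 → 9; 9 → 9 → 1.
So p ∘ q in one-line form is 3 5 7 8 6 2 4 9 1.

3 5 7 8 6 2 4 9 1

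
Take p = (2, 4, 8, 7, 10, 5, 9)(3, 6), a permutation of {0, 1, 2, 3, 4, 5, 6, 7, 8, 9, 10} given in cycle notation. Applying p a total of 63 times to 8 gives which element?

8 lies in the 7-cycle (2, 4, 8, 7, 10, 5, 9).
On a 7-cycle, p^7 is the identity, so p^63 = p^0 there (63 ≡ 0 mod 7).
So p^63(8) = 8.

8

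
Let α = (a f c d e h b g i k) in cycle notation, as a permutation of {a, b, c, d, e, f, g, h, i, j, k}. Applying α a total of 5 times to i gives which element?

i lies in the 10-cycle (a f c d e h b g i k).
Stepping 5 places around the cycle: i → k → a → f → c → d.

d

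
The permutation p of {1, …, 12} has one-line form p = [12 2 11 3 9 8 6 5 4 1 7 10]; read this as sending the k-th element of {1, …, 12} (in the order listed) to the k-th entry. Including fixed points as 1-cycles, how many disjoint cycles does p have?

3

The cycle decomposition is (1, 12, 10)(2)(3, 11, 7, 6, 8, 5, 9, 4), which has 3 cycles (counting 1-cycles).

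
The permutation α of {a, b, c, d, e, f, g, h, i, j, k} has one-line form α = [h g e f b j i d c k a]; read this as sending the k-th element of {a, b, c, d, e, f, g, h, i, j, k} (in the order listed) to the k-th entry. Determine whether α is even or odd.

In disjoint-cycle form the cycle lengths are 6, 5.
A cycle of length ℓ contributes ℓ−1 transpositions, so α is a product of 5 + 4 = 9 transpositions — odd.

odd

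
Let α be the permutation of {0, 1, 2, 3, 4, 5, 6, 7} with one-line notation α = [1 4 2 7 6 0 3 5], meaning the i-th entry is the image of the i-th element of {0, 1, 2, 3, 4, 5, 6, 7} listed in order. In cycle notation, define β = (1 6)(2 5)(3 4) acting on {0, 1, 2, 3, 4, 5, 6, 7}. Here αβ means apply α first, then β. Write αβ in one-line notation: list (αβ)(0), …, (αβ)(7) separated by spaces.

6 3 5 7 1 0 4 2

(αβ)(x) = β(α(x)). Computing each image: β(α(0)) = β(1) = 6, β(α(1)) = β(4) = 3, β(α(2)) = β(2) = 5, β(α(3)) = β(7) = 7, β(α(4)) = β(6) = 1, β(α(5)) = β(0) = 0, β(α(6)) = β(3) = 4, β(α(7)) = β(5) = 2.
Hence αβ = [6 3 5 7 1 0 4 2].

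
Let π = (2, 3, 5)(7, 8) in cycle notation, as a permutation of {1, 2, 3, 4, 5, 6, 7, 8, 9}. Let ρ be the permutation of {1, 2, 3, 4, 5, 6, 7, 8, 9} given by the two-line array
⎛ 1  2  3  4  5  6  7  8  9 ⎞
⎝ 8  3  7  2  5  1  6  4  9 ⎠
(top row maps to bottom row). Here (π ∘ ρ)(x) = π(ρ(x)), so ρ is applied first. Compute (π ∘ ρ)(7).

6

(π ∘ ρ)(7) = π(ρ(7)). ρ(7) = 6, then π(6) = 6. So (π ∘ ρ)(7) = 6.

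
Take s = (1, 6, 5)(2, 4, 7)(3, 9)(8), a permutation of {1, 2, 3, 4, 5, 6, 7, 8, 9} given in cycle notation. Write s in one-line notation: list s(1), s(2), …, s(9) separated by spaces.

Each element maps to the next entry in its cycle (wrapping to the front): 1↦6, 2↦4, 3↦9, 4↦7, 5↦1, 6↦5, 7↦2, 8↦8, 9↦3.
Listing these in domain order gives 6 4 9 7 1 5 2 8 3.

6 4 9 7 1 5 2 8 3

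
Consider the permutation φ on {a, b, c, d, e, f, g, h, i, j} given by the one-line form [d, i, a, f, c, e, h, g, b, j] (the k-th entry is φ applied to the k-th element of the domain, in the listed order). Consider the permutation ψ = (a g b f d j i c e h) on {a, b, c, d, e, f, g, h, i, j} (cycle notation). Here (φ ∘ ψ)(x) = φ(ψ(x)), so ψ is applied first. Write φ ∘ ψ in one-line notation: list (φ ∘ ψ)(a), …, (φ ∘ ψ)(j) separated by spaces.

(φ ∘ ψ)(x) = φ(ψ(x)). Computing each image: φ(ψ(a)) = φ(g) = h, φ(ψ(b)) = φ(f) = e, φ(ψ(c)) = φ(e) = c, φ(ψ(d)) = φ(j) = j, φ(ψ(e)) = φ(h) = g, φ(ψ(f)) = φ(d) = f, φ(ψ(g)) = φ(b) = i, φ(ψ(h)) = φ(a) = d, φ(ψ(i)) = φ(c) = a, φ(ψ(j)) = φ(i) = b.
Hence φ ∘ ψ = [h e c j g f i d a b].

h e c j g f i d a b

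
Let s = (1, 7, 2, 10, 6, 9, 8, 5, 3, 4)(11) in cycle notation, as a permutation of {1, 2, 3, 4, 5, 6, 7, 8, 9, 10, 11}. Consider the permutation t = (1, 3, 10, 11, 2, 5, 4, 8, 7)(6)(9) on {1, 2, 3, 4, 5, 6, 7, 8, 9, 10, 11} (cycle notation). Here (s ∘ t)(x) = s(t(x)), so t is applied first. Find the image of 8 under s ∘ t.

2

(s ∘ t)(8) = s(t(8)). t(8) = 7, then s(7) = 2. So (s ∘ t)(8) = 2.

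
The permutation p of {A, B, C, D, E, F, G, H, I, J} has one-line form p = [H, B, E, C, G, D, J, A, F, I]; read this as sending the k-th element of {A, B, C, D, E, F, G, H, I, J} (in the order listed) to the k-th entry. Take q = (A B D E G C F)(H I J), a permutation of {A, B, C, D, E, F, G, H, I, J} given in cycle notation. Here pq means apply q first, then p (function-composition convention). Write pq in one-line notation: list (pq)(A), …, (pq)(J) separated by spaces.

(pq)(x) = p(q(x)). Computing each image: p(q(A)) = p(B) = B, p(q(B)) = p(D) = C, p(q(C)) = p(F) = D, p(q(D)) = p(E) = G, p(q(E)) = p(G) = J, p(q(F)) = p(A) = H, p(q(G)) = p(C) = E, p(q(H)) = p(I) = F, p(q(I)) = p(J) = I, p(q(J)) = p(H) = A.
Hence pq = [B C D G J H E F I A].

B C D G J H E F I A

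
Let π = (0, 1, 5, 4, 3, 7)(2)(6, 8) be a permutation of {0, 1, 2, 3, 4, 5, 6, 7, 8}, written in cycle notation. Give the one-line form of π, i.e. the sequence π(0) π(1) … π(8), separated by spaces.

1 5 2 7 3 4 8 0 6

Reading each image from the cycles: 0→1, 1→5, 2→2, 3→7, 4→3, 5→4, 6→8, 7→0, 8→6.
So the one-line form is 1 5 2 7 3 4 8 0 6.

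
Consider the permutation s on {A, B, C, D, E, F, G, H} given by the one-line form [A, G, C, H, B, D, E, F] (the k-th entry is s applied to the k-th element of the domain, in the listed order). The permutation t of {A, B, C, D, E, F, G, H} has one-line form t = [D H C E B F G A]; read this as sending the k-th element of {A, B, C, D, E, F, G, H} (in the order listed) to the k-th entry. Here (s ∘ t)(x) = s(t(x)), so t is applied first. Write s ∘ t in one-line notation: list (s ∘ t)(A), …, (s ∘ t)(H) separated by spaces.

H F C B G D E A

For each element, apply t then s: A → D → H; B → H → F; C → C → C; D → E → B; E → B → G; F → F → D; G → G → E; H → A → A.
Collecting the images, s ∘ t = [H F C B G D E A].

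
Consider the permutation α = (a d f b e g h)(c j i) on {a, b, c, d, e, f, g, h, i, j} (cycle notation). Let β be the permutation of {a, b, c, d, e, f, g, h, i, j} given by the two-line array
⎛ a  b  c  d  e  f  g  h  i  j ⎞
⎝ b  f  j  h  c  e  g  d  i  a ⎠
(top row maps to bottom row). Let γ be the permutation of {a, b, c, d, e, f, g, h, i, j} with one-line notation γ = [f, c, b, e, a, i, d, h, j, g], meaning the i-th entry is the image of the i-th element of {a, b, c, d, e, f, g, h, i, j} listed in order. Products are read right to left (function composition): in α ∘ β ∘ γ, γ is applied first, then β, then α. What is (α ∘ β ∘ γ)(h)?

Chase h: γ(h) = h; β(h) = d; α(d) = f. Hence (α ∘ β ∘ γ)(h) = f.

f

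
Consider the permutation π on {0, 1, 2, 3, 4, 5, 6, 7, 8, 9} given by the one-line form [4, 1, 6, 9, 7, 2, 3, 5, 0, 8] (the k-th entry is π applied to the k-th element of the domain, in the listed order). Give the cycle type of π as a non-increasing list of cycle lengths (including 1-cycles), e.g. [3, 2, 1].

[9, 1]

The disjoint cycles are (0 4 7 5 2 6 3 9 8)(1), with lengths 9, 1 in non-increasing order.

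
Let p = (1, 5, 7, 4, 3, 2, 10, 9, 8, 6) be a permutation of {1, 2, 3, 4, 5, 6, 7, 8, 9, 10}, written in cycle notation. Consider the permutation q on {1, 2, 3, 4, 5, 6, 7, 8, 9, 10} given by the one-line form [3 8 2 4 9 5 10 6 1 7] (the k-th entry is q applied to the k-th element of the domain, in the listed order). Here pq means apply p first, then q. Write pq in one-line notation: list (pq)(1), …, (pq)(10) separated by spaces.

For each element, apply p then q: 1 → 5 → 9; 2 → 10 → 7; 3 → 2 → 8; 4 → 3 → 2; 5 → 7 → 10; 6 → 1 → 3; 7 → 4 → 4; 8 → 6 → 5; 9 → 8 → 6; 10 → 9 → 1.
Collecting the images, pq = [9 7 8 2 10 3 4 5 6 1].

9 7 8 2 10 3 4 5 6 1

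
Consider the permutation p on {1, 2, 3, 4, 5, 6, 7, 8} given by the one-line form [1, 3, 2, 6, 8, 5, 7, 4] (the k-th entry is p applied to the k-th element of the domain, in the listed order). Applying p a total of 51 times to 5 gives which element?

6

Tracing 5 → 8 → … returns to 5 after 4 steps, so 5 lies in a 4-cycle (4 6 5 8).
Powers repeat with period 4 on this cycle, and 51 mod 4 = 3, so p^51(5) = p^3(5).
Advancing 3 steps from 5: 5 → 8 → 4 → 6.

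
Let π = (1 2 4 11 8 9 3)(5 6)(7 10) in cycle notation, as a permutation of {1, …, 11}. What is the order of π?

The disjoint cycles have lengths 7, 2, 2.
The order is lcm(7, 2, 2) = 14.

14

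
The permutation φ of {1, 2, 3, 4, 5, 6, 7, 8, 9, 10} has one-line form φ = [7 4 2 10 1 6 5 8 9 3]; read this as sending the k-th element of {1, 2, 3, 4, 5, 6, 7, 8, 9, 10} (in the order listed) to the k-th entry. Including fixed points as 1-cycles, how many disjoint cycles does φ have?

The cycle decomposition is (1, 7, 5)(2, 4, 10, 3)(6)(8)(9), which has 5 cycles (counting 1-cycles).

5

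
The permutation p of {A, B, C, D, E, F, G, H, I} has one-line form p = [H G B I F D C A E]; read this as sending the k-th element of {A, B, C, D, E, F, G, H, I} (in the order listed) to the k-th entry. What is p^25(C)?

B

Tracing C → B → … returns to C after 3 steps, so C lies in a 3-cycle (B G C).
Since the cycle has length 3, p^25 acts on it the same as p^1 (25 mod 3 = 1).
Stepping 1 place around the cycle: C → B.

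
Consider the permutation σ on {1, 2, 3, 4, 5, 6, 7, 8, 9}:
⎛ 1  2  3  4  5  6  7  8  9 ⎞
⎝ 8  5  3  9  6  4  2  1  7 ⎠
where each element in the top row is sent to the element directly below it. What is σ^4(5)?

7

Tracing 5 → 6 → … returns to 5 after 6 steps, so 5 lies in a 6-cycle (2 5 6 4 9 7).
Stepping 4 places around the cycle: 5 → 6 → 4 → 9 → 7.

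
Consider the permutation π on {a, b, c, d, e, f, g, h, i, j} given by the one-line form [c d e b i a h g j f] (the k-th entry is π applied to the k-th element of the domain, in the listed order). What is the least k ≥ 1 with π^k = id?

Writing π as disjoint cycles, the cycle lengths are 6, 2, 2.
The order is lcm(6, 2, 2) = 6.

6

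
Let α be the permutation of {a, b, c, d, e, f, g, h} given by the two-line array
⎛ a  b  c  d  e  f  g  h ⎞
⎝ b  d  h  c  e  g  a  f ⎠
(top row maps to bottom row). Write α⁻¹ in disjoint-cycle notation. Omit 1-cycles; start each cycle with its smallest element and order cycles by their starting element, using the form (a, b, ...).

First write α in disjoint cycles: (a, b, d, c, h, f, g).
The inverse reverses every cycle; in canonical form, α⁻¹ = (a, g, f, h, c, d, b).

(a, g, f, h, c, d, b)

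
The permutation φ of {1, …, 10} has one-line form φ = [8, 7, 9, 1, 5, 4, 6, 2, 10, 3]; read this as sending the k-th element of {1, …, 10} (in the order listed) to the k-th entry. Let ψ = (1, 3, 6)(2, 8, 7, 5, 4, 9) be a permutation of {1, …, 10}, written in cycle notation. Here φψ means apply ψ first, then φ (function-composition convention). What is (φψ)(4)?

ψ(4) = 9, then φ(9) = 10; composing gives (φψ)(4) = 10.

10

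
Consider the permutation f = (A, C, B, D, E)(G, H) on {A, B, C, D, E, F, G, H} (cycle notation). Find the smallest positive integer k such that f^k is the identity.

10

The cycle type of f is (5, 2, 1).
The order is lcm(5, 2) = 10.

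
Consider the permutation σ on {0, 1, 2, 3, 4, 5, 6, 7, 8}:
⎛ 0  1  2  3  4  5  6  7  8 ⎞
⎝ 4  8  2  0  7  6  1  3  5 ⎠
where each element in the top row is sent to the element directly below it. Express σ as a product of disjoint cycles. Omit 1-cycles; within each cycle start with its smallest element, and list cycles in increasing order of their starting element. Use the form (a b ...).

(0 4 7 3)(1 8 5 6)

Start at 0 and follow images: 0 → 4 → 7 → 3 → 0, giving the cycle (0 4 7 3).
Repeating from the next unused element and collecting all non-trivial cycles gives (0 4 7 3)(1 8 5 6).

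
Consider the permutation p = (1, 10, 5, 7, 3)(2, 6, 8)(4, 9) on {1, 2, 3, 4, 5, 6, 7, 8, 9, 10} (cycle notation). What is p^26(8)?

8 lies in the 3-cycle (2, 6, 8).
Since the cycle has length 3, p^26 acts on it the same as p^2 (26 mod 3 = 2).
Stepping 2 places around the cycle: 8 → 2 → 6.

6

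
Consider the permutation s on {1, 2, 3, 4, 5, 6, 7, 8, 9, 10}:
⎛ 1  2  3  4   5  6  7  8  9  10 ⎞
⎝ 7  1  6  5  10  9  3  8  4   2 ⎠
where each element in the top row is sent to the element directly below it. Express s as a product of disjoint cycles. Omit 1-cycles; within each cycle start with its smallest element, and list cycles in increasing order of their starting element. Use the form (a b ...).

(1 7 3 6 9 4 5 10 2)

Iterating s from 1 gives 1 → 7 → 3 → 6 → 9 → 4 → 5 → 10 → 2 → 1; that is the 9-cycle (1 7 3 6 9 4 5 10 2).
Continuing from each remaining unvisited element yields (1 7 3 6 9 4 5 10 2).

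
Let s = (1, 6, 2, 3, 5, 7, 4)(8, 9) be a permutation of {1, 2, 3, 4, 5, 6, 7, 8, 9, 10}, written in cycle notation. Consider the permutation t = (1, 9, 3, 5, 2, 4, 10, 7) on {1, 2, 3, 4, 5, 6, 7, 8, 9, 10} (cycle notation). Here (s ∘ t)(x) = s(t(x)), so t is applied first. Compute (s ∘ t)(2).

1

First apply t: t(2) = 4, then s(4) = 1. Thus (s ∘ t)(2) = 1.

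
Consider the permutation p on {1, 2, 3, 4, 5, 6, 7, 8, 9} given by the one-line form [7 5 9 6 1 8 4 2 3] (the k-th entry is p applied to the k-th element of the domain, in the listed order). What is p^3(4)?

Tracing 4 → 6 → … returns to 4 after 7 steps, so 4 lies in a 7-cycle (1 7 4 6 8 2 5).
Advancing 3 steps from 4: 4 → 6 → 8 → 2.

2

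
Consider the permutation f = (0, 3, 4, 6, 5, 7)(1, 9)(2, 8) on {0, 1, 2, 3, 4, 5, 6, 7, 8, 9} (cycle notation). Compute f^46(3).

3 lies in the 6-cycle (0, 3, 4, 6, 5, 7).
Powers repeat with period 6 on this cycle, and 46 mod 6 = 4, so f^46(3) = f^4(3).
Advancing 4 steps from 3: 3 → 4 → 6 → 5 → 7.

7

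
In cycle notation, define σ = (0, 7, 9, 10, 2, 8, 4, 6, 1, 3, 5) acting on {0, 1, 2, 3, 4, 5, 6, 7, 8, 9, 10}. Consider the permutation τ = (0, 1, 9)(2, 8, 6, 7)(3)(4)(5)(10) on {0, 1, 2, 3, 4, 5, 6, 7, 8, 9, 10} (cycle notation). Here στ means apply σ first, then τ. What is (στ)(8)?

(στ)(8) = τ(σ(8)). σ(8) = 4, then τ(4) = 4. So (στ)(8) = 4.

4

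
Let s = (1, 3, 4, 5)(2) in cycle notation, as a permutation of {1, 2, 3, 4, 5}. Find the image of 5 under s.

In the cycle (1, 3, 4, 5), 5 is followed by 1, so s(5) = 1.

1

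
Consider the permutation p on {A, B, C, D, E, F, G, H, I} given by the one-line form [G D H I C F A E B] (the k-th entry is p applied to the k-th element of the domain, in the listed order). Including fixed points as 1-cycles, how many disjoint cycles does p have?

4

The cycle decomposition is (A G)(B D I)(C H E)(F), which has 4 cycles (counting 1-cycles).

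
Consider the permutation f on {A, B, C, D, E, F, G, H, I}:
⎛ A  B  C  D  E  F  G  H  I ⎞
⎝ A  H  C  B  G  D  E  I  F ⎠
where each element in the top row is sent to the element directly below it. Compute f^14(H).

B

Tracing H → I → … returns to H after 5 steps, so H lies in a 5-cycle (B, H, I, F, D).
On a 5-cycle, f^5 is the identity, so f^14 = f^4 there (14 ≡ 4 mod 5).
Advancing 4 steps from H: H → I → F → D → B.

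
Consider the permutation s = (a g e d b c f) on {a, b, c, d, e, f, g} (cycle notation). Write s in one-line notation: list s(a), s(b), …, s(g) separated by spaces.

g c f b d a e

Each element maps to the next entry in its cycle (wrapping to the front): a↦g, b↦c, c↦f, d↦b, e↦d, f↦a, g↦e.
So the one-line form is g c f b d a e.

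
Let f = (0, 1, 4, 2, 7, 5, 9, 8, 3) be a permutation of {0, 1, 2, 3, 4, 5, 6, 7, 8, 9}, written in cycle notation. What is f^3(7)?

8

7 lies in the 9-cycle (0, 1, 4, 2, 7, 5, 9, 8, 3).
Stepping 3 places around the cycle: 7 → 5 → 9 → 8.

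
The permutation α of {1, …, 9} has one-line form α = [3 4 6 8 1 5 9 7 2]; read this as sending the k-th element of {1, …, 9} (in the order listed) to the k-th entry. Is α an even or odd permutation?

odd

In disjoint-cycle form the cycle lengths are 5, 4.
A cycle of length ℓ contributes ℓ−1 transpositions, so α is a product of 4 + 3 = 7 transpositions — odd.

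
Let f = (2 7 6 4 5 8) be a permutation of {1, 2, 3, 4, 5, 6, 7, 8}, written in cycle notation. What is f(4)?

4 appears in (2 7 6 4 5 8); the next entry (wrapping around) is 5.

5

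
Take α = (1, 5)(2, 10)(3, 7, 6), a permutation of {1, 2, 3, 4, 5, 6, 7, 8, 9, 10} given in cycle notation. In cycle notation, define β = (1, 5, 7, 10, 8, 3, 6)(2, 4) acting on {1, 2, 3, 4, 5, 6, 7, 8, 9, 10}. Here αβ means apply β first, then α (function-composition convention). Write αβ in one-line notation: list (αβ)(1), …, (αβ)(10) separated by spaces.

1 4 3 10 6 5 2 7 9 8

(αβ)(x) = α(β(x)). Computing each image: α(β(1)) = α(5) = 1, α(β(2)) = α(4) = 4, α(β(3)) = α(6) = 3, α(β(4)) = α(2) = 10, α(β(5)) = α(7) = 6, α(β(6)) = α(1) = 5, α(β(7)) = α(10) = 2, α(β(8)) = α(3) = 7, α(β(9)) = α(9) = 9, α(β(10)) = α(8) = 8.
Hence αβ = [1 4 3 10 6 5 2 7 9 8].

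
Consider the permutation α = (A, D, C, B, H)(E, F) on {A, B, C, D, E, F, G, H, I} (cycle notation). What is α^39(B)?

B lies in the 5-cycle (A, D, C, B, H).
Powers repeat with period 5 on this cycle, and 39 mod 5 = 4, so α^39(B) = α^4(B).
Advancing 4 steps from B: B → H → A → D → C.

C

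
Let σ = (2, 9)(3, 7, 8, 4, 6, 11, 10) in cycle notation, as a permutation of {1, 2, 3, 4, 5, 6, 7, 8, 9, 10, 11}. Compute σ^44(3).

8

3 lies in the 7-cycle (3, 7, 8, 4, 6, 11, 10).
On a 7-cycle, σ^7 is the identity, so σ^44 = σ^2 there (44 ≡ 2 mod 7).
Stepping 2 places around the cycle: 3 → 7 → 8.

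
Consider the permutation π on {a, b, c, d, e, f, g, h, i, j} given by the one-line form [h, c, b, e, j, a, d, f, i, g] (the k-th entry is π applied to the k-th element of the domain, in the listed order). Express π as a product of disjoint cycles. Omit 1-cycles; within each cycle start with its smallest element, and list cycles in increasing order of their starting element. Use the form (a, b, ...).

Start at a and follow images: a → h → f → a, giving the cycle (a, h, f).
Continuing from each remaining unvisited element yields (a, h, f)(b, c)(d, e, j, g).

(a, h, f)(b, c)(d, e, j, g)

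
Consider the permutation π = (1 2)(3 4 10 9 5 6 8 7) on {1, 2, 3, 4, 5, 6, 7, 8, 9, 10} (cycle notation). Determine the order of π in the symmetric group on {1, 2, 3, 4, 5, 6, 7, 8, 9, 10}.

8

The cycle type of π is (8, 2).
The order is lcm(8, 2) = 8.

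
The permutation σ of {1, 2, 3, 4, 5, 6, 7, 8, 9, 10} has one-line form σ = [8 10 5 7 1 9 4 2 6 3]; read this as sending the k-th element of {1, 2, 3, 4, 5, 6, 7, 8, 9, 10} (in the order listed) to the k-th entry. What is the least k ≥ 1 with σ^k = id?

Decomposing into disjoint cycles gives cycle lengths 6, 2, 2.
Since disjoint cycles commute, ord(σ) = lcm(6, 2, 2) = 6.

6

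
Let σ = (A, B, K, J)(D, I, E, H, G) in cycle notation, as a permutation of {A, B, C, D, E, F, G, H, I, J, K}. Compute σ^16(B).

B lies in the 4-cycle (A, B, K, J).
Powers repeat with period 4 on this cycle, and 16 mod 4 = 0, so σ^16(B) = σ^0(B).
So σ^16(B) = B.

B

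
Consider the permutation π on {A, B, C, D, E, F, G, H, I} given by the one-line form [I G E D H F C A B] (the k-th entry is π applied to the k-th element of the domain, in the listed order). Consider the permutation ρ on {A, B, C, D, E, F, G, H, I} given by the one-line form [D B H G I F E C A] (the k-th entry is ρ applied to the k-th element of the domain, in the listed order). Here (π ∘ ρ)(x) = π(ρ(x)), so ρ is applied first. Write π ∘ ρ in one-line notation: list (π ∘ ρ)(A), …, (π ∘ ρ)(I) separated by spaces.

D G A C B F H E I

(π ∘ ρ)(x) = π(ρ(x)). Computing each image: π(ρ(A)) = π(D) = D, π(ρ(B)) = π(B) = G, π(ρ(C)) = π(H) = A, π(ρ(D)) = π(G) = C, π(ρ(E)) = π(I) = B, π(ρ(F)) = π(F) = F, π(ρ(G)) = π(E) = H, π(ρ(H)) = π(C) = E, π(ρ(I)) = π(A) = I.
Hence π ∘ ρ = [D G A C B F H E I].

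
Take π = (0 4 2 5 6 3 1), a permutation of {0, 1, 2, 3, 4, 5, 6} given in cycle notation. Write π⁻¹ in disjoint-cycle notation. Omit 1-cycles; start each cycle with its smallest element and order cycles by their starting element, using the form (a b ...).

If π sends a → b within a cycle, π⁻¹ sends b → a; equivalently, reverse each cycle.
Reversing each cycle of π and rotating so the smallest element leads gives (0 1 3 6 5 2 4).

(0 1 3 6 5 2 4)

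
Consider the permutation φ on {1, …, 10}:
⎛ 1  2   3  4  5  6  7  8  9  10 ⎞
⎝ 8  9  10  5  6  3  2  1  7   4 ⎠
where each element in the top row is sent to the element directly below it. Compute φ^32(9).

Tracing 9 → 7 → … returns to 9 after 3 steps, so 9 lies in a 3-cycle (2, 9, 7).
Since the cycle has length 3, φ^32 acts on it the same as φ^2 (32 mod 3 = 2).
Stepping 2 places around the cycle: 9 → 7 → 2.

2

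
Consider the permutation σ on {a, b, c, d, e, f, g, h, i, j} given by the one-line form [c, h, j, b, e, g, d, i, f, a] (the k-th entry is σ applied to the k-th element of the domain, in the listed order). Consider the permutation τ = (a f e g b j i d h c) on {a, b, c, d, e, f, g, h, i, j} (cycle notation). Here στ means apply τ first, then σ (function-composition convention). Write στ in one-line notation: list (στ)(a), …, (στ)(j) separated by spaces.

g a c i d e h j b f

For each element, apply τ then σ: a → f → g; b → j → a; c → a → c; d → h → i; e → g → d; f → e → e; g → b → h; h → c → j; i → d → b; j → i → f.
Collecting the images, στ = [g a c i d e h j b f].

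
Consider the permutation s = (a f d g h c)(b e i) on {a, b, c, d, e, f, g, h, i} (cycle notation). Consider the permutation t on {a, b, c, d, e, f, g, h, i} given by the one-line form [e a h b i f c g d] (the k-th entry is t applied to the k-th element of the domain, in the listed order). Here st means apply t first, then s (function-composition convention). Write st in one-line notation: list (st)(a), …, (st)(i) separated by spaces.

For each element, apply t then s: a → e → i; b → a → f; c → h → c; d → b → e; e → i → b; f → f → d; g → c → a; h → g → h; i → d → g.
Collecting the images, st = [i f c e b d a h g].

i f c e b d a h g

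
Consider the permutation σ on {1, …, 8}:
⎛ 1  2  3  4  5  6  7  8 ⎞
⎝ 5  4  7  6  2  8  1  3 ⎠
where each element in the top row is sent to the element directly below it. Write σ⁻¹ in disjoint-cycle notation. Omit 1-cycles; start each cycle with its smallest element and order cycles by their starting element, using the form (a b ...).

(1 7 3 8 6 4 2 5)

The cycle decomposition of σ is (1 5 2 4 6 8 3 7).
Reversing each cycle (and rotating so the smallest element leads) gives σ⁻¹ = (1 7 3 8 6 4 2 5).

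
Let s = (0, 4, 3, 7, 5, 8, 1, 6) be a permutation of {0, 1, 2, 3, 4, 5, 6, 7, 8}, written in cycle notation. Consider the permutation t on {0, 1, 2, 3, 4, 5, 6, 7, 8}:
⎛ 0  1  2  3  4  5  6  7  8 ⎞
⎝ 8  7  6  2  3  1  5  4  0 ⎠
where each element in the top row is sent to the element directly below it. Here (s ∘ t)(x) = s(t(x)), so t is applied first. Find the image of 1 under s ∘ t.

5

(s ∘ t)(1) = s(t(1)). t(1) = 7, then s(7) = 5. So (s ∘ t)(1) = 5.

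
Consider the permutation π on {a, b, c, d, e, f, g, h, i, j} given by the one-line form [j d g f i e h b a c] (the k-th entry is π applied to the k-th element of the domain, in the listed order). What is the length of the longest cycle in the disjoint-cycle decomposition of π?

Decomposing into disjoint cycles gives (a, j, c, g, h, b, d, f, e, i); the longest has length 10.

10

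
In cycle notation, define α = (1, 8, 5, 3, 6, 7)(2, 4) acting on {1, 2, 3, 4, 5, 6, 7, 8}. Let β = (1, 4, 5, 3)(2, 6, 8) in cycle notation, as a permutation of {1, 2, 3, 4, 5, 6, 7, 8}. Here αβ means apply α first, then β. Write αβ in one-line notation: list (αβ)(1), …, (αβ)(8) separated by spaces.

For each element, apply α then β: 1 → 8 → 2; 2 → 4 → 5; 3 → 6 → 8; 4 → 2 → 6; 5 → 3 → 1; 6 → 7 → 7; 7 → 1 → 4; 8 → 5 → 3.
Collecting the images, αβ = [2 5 8 6 1 7 4 3].

2 5 8 6 1 7 4 3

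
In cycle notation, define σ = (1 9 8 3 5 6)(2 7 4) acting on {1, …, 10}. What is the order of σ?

6

The cycle type of σ is (6, 3, 1).
The order is lcm(6, 3) = 6.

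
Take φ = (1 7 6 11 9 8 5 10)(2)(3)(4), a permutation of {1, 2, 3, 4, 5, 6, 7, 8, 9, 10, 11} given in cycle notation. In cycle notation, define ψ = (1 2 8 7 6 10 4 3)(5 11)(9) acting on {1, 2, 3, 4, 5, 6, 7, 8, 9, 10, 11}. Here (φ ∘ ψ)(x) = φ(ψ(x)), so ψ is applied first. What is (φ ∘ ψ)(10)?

First apply ψ: ψ(10) = 4, then φ(4) = 4. Thus (φ ∘ ψ)(10) = 4.

4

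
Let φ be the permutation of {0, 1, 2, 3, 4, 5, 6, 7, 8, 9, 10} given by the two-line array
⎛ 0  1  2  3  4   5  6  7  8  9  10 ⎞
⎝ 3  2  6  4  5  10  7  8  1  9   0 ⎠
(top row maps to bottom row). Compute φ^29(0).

10

Tracing 0 → 3 → … returns to 0 after 5 steps, so 0 lies in a 5-cycle (0 3 4 5 10).
On a 5-cycle, φ^5 is the identity, so φ^29 = φ^4 there (29 ≡ 4 mod 5).
Stepping 4 places around the cycle: 0 → 3 → 4 → 5 → 10.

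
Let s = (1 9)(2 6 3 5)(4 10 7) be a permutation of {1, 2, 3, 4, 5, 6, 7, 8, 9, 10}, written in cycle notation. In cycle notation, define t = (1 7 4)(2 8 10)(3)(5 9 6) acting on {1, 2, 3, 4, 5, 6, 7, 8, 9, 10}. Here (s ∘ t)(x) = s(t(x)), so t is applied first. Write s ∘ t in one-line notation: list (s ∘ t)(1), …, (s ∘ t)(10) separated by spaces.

For each element, apply t then s: 1 → 7 → 4; 2 → 8 → 8; 3 → 3 → 5; 4 → 1 → 9; 5 → 9 → 1; 6 → 5 → 2; 7 → 4 → 10; 8 → 10 → 7; 9 → 6 → 3; 10 → 2 → 6.
Collecting the images, s ∘ t = [4 8 5 9 1 2 10 7 3 6].

4 8 5 9 1 2 10 7 3 6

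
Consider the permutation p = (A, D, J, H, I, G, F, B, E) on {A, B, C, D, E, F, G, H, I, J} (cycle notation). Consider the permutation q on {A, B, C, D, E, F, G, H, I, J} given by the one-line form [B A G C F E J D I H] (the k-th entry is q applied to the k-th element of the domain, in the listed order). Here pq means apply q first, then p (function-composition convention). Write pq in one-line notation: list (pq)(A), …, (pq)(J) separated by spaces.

E D F C B A H J G I

Chase each element through q then p: A → B → E; B → A → D; C → G → F; D → C → C; E → F → B; F → E → A; G → J → H; H → D → J; I → I → G; J → H → I.
So pq in one-line form is E D F C B A H J G I.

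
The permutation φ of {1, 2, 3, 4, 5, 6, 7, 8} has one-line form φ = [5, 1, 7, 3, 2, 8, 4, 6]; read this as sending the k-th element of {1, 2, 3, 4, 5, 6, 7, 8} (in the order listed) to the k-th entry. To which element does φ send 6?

8

6 is element number 6 of the domain, and entry number 6 of the one-line form is 8, so φ(6) = 8.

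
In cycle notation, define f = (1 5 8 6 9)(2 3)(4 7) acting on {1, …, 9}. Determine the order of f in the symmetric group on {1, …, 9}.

10

The cycle type of f is (5, 2, 2).
The order is lcm(5, 2, 2) = 10.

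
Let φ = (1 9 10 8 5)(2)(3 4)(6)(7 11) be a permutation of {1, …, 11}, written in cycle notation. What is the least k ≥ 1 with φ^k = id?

The disjoint cycles have lengths 5, 2, 2, 1, 1.
The order is lcm(5, 2, 2) = 10.

10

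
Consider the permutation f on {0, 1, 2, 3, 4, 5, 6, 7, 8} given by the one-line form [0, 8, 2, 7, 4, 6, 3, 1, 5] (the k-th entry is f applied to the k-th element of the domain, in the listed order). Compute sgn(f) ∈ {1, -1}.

In disjoint-cycle form the cycle lengths are 6, 1, 1, 1.
A cycle is odd iff its length is even; f has 1 even-length cycle, so sgn(f) = (−1)^1 and f is odd.

-1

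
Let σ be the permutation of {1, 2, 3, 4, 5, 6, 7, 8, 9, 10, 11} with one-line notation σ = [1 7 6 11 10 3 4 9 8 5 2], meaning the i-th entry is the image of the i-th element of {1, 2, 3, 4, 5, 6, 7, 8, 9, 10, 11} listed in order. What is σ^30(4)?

Tracing 4 → 11 → … returns to 4 after 4 steps, so 4 lies in a 4-cycle (2 7 4 11).
Since the cycle has length 4, σ^30 acts on it the same as σ^2 (30 mod 4 = 2).
Stepping 2 places around the cycle: 4 → 11 → 2.

2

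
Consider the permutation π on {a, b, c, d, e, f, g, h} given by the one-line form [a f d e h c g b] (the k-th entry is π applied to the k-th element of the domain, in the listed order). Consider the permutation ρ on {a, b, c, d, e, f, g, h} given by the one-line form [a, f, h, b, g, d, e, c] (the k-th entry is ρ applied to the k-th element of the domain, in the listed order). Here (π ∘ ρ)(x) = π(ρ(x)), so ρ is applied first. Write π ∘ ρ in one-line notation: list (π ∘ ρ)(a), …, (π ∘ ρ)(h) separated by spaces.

(π ∘ ρ)(x) = π(ρ(x)). Computing each image: π(ρ(a)) = π(a) = a, π(ρ(b)) = π(f) = c, π(ρ(c)) = π(h) = b, π(ρ(d)) = π(b) = f, π(ρ(e)) = π(g) = g, π(ρ(f)) = π(d) = e, π(ρ(g)) = π(e) = h, π(ρ(h)) = π(c) = d.
Hence π ∘ ρ = [a c b f g e h d].

a c b f g e h d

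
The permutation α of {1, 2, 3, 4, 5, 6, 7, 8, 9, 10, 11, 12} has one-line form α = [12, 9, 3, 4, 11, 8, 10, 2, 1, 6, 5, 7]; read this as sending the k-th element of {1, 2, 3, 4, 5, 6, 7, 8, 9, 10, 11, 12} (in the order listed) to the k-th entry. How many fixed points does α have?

The fixed points (elements with α(x) = x) are {3, 4}, so there are 2.

2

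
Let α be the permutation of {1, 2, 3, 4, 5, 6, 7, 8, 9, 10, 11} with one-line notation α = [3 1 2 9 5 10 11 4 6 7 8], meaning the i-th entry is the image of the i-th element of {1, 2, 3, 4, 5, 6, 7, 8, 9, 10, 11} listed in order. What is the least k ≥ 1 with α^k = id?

21

Writing α as disjoint cycles, the cycle lengths are 7, 3, 1.
Since disjoint cycles commute, ord(α) = lcm(7, 3) = 21.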